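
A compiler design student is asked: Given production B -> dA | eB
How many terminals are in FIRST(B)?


Production: B -> dA | eB
Examining each alternative for leading terminals:
  B -> dA : first terminal = 'd'
  B -> eB : first terminal = 'e'
FIRST(B) = {d, e}
Count: 2

2


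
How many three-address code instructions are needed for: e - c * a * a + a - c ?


Expression: e - c * a * a + a - c
Generating three-address code (respecting * over +/- precedence):
  Instruction 1: t1 = c * a
  Instruction 2: t2 = t1 * a
  Instruction 3: t3 = e - t2
  Instruction 4: t4 = t3 + a
  Instruction 5: t5 = t4 - c
Total instructions: 5

5


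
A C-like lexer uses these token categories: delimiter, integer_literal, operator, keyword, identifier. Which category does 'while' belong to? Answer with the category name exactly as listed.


Token: 'while'
Checking categories:
  identifier: no
  integer_literal: no
  operator: no
  keyword: YES
  delimiter: no
Category: keyword

keyword


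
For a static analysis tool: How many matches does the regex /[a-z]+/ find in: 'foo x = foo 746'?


Pattern: /[a-z]+/ (identifiers)
Input: 'foo x = foo 746'
Scanning for matches:
  Match 1: 'foo'
  Match 2: 'x'
  Match 3: 'foo'
Total matches: 3

3


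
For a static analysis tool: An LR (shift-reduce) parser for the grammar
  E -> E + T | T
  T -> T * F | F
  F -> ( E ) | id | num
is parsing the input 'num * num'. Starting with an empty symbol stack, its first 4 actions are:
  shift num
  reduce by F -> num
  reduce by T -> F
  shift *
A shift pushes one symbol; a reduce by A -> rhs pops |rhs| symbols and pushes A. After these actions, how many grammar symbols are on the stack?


Tracking the symbol stack through each action:
  Action 1: shift 'num' : push -> stack = [num] (size 1)
  Action 2: reduce by F -> num : pop 1, push F -> stack = [F] (size 1)
  Action 3: reduce by T -> F : pop 1, push T -> stack = [T] (size 1)
  Action 4: shift '*' : push -> stack = [T, *] (size 2)
Final stack size: 2

2


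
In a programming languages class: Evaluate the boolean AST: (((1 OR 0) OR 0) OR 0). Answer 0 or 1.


Step 1: Evaluate inner node
  1 OR 0 = 1
Step 2: Evaluate next node
  1 OR 0 = 1
Step 3: Evaluate root node
  1 OR 0 = 1

1


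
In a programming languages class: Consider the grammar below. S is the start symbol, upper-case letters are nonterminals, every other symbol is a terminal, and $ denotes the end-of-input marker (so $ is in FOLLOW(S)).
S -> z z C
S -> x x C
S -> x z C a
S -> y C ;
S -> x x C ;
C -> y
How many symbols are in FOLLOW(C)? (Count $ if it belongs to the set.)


S is the start symbol and does not occur in any rule body, so FOLLOW(S) = {$}.
Examining every occurrence of C in a rule body:
  S -> z z C : C is at the right end -> add FOLLOW(S) = {$}
  S -> x x C : C is at the right end -> add FOLLOW(S) = {$} (already in the set)
  S -> x z C a : C is followed by terminal 'a' -> add 'a'
  S -> y C ; : C is followed by terminal ';' -> add ';'
  S -> x x C ; : C is followed by terminal ';' -> add ';' (already in the set)
  C -> y : C does not occur in the body -> contributes nothing
FOLLOW(C) = {;, a, $}
Count: 3

3


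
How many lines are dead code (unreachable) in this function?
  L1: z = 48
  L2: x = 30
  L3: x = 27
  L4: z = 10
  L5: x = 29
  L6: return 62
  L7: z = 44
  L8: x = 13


Analyzing control flow:
  L1: reachable (before return)
  L2: reachable (before return)
  L3: reachable (before return)
  L4: reachable (before return)
  L5: reachable (before return)
  L6: reachable (return statement)
  L7: DEAD (after return at L6)
  L8: DEAD (after return at L6)
Return at L6, total lines = 8
Dead lines: L7 through L8
Count: 2

2


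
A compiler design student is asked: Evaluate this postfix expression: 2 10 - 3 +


Processing tokens left to right:
Push 2, Push 10
Pop 2 and 10, compute 2 - 10 = -8, push -8
Push 3
Pop -8 and 3, compute -8 + 3 = -5, push -5
Stack result: -5

-5


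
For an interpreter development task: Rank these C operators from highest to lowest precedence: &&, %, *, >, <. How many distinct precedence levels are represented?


Looking up precedence for each operator:
  && -> precedence 2
  % -> precedence 6
  * -> precedence 6
  > -> precedence 4
  < -> precedence 4
Sorted highest to lowest: %, *, >, <, &&
Distinct precedence values: [6, 4, 2]
Number of distinct levels: 3

3


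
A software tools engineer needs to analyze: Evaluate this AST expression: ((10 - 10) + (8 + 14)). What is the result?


Expression: ((10 - 10) + (8 + 14))
Evaluating step by step:
  10 - 10 = 0
  8 + 14 = 22
  0 + 22 = 22
Result: 22

22


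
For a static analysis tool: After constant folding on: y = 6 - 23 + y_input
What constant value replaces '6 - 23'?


Identifying constant sub-expression:
  Original: y = 6 - 23 + y_input
  6 and 23 are both compile-time constants
  Evaluating: 6 - 23 = -17
  After folding: y = -17 + y_input

-17


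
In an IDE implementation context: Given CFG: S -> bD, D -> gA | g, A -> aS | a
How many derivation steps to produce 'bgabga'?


Grammar: S -> bD, D -> gA | g, A -> aS | a
Deriving 'bgabga':
Step 1: S -> bD => bD
Step 2: D -> gA => bgA
Step 3: A -> aS => bgaS
Step 4: S -> bD => bgabD
Step 5: D -> gA => bgabgA
Step 6: A -> a => bgabga
Total derivation steps: 6

6


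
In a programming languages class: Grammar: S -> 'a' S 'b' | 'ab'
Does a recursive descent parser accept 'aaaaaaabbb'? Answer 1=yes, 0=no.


Grammar accepts strings of the form a^n b^n (n >= 1)
Word: 'aaaaaaabbb'
Counting: 7 a's and 3 b's
Check: 7 == 3? No
Mismatch: a-count != b-count
Rejected

0


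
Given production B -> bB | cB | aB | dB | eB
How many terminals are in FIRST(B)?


Production: B -> bB | cB | aB | dB | eB
Examining each alternative for leading terminals:
  B -> bB : first terminal = 'b'
  B -> cB : first terminal = 'c'
  B -> aB : first terminal = 'a'
  B -> dB : first terminal = 'd'
  B -> eB : first terminal = 'e'
FIRST(B) = {a, b, c, d, e}
Count: 5

5


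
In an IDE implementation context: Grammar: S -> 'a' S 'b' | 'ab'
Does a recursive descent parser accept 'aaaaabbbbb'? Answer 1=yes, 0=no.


Grammar accepts strings of the form a^n b^n (n >= 1)
Word: 'aaaaabbbbb'
Counting: 5 a's and 5 b's
Check: 5 == 5? Yes
Derivation (S -> aSb applied 4 time(s), then S -> ab): S => aSb => aaSbb => aaaSbbb => aaaaSbbbb => aaaaabbbbb
Accepted

1


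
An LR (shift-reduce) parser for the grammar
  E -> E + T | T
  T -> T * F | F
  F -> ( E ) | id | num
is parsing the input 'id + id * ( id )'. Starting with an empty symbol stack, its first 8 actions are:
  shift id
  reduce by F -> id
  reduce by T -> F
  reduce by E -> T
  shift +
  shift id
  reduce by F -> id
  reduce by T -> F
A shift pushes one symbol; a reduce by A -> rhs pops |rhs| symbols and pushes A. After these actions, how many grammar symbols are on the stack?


Tracking the symbol stack through each action:
  Action 1: shift 'id' : push -> stack = [id] (size 1)
  Action 2: reduce by F -> id : pop 1, push F -> stack = [F] (size 1)
  Action 3: reduce by T -> F : pop 1, push T -> stack = [T] (size 1)
  Action 4: reduce by E -> T : pop 1, push E -> stack = [E] (size 1)
  Action 5: shift '+' : push -> stack = [E, +] (size 2)
  Action 6: shift 'id' : push -> stack = [E, +, id] (size 3)
  Action 7: reduce by F -> id : pop 1, push F -> stack = [E, +, F] (size 3)
  Action 8: reduce by T -> F : pop 1, push T -> stack = [E, +, T] (size 3)
Final stack size: 3

3


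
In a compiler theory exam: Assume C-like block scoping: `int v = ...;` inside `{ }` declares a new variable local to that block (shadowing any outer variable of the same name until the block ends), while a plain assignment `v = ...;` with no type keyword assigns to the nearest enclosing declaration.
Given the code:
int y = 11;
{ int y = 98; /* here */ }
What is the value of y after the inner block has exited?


Analyzing scoping rules:
Outer scope: declares y = 11
Inner block: 'int y = 98;' declares a NEW y that shadows the outer one
When the block exits the inner y goes out of scope; the outer y was never modified -> 11
Result: 11

11


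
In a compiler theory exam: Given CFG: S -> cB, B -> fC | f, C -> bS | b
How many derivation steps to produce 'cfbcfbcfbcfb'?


Grammar: S -> cB, B -> fC | f, C -> bS | b
Deriving 'cfbcfbcfbcfb':
Step 1: S -> cB => cB
Step 2: B -> fC => cfC
Step 3: C -> bS => cfbS
Step 4: S -> cB => cfbcB
Step 5: B -> fC => cfbcfC
Step 6: C -> bS => cfbcfbS
Step 7: S -> cB => cfbcfbcB
Step 8: B -> fC => cfbcfbcfC
Step 9: C -> bS => cfbcfbcfbS
Step 10: S -> cB => cfbcfbcfbcB
Step 11: B -> fC => cfbcfbcfbcfC
Step 12: C -> b => cfbcfbcfbcfb
Total derivation steps: 12

12


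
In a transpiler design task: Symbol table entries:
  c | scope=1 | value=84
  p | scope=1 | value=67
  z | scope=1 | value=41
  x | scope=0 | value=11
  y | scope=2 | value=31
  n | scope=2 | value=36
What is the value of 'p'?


Searching symbol table for 'p':
  c | scope=1 | value=84
  p | scope=1 | value=67 <- MATCH
  z | scope=1 | value=41
  x | scope=0 | value=11
  y | scope=2 | value=31
  n | scope=2 | value=36
Found 'p' at scope 1 with value 67

67


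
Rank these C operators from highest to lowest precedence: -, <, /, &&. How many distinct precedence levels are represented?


Looking up precedence for each operator:
  - -> precedence 5
  < -> precedence 4
  / -> precedence 6
  && -> precedence 2
Sorted highest to lowest: /, -, <, &&
Distinct precedence values: [6, 5, 4, 2]
Number of distinct levels: 4

4


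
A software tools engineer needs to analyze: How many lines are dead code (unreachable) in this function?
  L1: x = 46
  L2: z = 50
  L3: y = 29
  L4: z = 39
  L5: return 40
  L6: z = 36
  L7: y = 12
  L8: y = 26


Analyzing control flow:
  L1: reachable (before return)
  L2: reachable (before return)
  L3: reachable (before return)
  L4: reachable (before return)
  L5: reachable (return statement)
  L6: DEAD (after return at L5)
  L7: DEAD (after return at L5)
  L8: DEAD (after return at L5)
Return at L5, total lines = 8
Dead lines: L6 through L8
Count: 3

3


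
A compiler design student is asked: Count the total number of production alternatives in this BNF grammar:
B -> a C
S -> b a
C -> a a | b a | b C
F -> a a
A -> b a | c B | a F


Counting alternatives per rule:
  B: 1 alternative(s)
  S: 1 alternative(s)
  C: 3 alternative(s)
  F: 1 alternative(s)
  A: 3 alternative(s)
Sum: 1 + 1 + 3 + 1 + 3 = 9

9


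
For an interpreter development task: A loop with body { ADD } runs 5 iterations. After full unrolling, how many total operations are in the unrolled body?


Loop body operations: ADD (1 op per iteration)
Unrolling 5 iterations:
  Iteration 1: ADD (1 ops)
  Iteration 2: ADD (1 ops)
  Iteration 3: ADD (1 ops)
  Iteration 4: ADD (1 ops)
  Iteration 5: ADD (1 ops)
Total: 5 iterations * 1 ops/iter = 5 operations

5


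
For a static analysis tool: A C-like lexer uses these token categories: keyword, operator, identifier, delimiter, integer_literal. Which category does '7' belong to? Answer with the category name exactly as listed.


Token: '7'
Checking categories:
  identifier: no
  integer_literal: YES
  operator: no
  keyword: no
  delimiter: no
Category: integer_literal

integer_literal


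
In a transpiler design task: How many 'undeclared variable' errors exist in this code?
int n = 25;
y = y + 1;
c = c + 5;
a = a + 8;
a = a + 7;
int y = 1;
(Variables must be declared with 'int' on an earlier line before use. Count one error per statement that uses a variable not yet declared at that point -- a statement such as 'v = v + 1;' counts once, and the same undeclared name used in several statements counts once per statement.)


Scanning code line by line:
  Line 1: declare 'n' -> declared = ['n']
  Line 2: use 'y' -> ERROR (undeclared)
  Line 3: use 'c' -> ERROR (undeclared)
  Line 4: use 'a' -> ERROR (undeclared)
  Line 5: use 'a' -> ERROR (undeclared)
  Line 6: declare 'y' -> declared = ['n', 'y']
Total undeclared variable errors: 4

4


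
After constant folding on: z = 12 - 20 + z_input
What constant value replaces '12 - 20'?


Identifying constant sub-expression:
  Original: z = 12 - 20 + z_input
  12 and 20 are both compile-time constants
  Evaluating: 12 - 20 = -8
  After folding: z = -8 + z_input

-8


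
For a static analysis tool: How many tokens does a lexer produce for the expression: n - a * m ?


Scanning 'n - a * m'
Token 1: 'n' -> identifier
Token 2: '-' -> operator
Token 3: 'a' -> identifier
Token 4: '*' -> operator
Token 5: 'm' -> identifier
Total tokens: 5

5


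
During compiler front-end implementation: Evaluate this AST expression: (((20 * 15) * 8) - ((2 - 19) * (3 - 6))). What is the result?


Expression: (((20 * 15) * 8) - ((2 - 19) * (3 - 6)))
Evaluating step by step:
  20 * 15 = 300
  300 * 8 = 2400
  2 - 19 = -17
  3 - 6 = -3
  -17 * -3 = 51
  2400 - 51 = 2349
Result: 2349

2349


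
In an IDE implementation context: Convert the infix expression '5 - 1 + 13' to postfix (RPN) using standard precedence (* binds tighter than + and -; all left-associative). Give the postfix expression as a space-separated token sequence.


Applying the shunting-yard algorithm:
  Operand 5 -> output
  Push '-' onto operator stack -> op-stack: [-]
  Operand 1 -> output
  See '+' (prec 1); top '-' (prec 1) >= it -> pop '-' to output
  Push '+' onto operator stack -> op-stack: [+]
  Operand 13 -> output
  End of input: pop '+' to output
Postfix result: 5 1 - 13 +

5 1 - 13 +


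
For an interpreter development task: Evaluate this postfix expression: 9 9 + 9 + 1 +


Processing tokens left to right:
Push 9, Push 9
Pop 9 and 9, compute 9 + 9 = 18, push 18
Push 9
Pop 18 and 9, compute 18 + 9 = 27, push 27
Push 1
Pop 27 and 1, compute 27 + 1 = 28, push 28
Stack result: 28

28


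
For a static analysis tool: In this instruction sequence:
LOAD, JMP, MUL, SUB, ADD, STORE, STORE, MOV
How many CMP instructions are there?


Scanning instruction sequence for CMP:
  Position 1: LOAD
  Position 2: JMP
  Position 3: MUL
  Position 4: SUB
  Position 5: ADD
  Position 6: STORE
  Position 7: STORE
  Position 8: MOV
Matches at positions: []
Total CMP count: 0

0


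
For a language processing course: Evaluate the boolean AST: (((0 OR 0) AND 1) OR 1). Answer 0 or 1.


Step 1: Evaluate inner node
  0 OR 0 = 0
Step 2: Evaluate next node
  0 AND 1 = 0
Step 3: Evaluate root node
  0 OR 1 = 1

1


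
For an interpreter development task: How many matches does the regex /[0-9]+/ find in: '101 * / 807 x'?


Pattern: /[0-9]+/ (int literals)
Input: '101 * / 807 x'
Scanning for matches:
  Match 1: '101'
  Match 2: '807'
Total matches: 2

2


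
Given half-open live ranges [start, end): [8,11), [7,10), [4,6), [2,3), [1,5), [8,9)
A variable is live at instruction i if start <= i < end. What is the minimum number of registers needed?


Live ranges:
  Var0: [8, 11)
  Var1: [7, 10)
  Var2: [4, 6)
  Var3: [2, 3)
  Var4: [1, 5)
  Var5: [8, 9)
Sweep-line events (position, delta, active):
  pos=1 start -> active=1
  pos=2 start -> active=2
  pos=3 end -> active=1
  pos=4 start -> active=2
  pos=5 end -> active=1
  pos=6 end -> active=0
  pos=7 start -> active=1
  pos=8 start -> active=2
  pos=8 start -> active=3
  pos=9 end -> active=2
  pos=10 end -> active=1
  pos=11 end -> active=0
Maximum simultaneous active: 3
Minimum registers needed: 3

3


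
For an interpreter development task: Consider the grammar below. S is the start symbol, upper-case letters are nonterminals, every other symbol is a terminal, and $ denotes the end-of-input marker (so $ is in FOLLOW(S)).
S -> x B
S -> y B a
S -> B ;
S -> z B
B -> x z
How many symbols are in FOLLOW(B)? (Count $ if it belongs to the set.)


S is the start symbol and does not occur in any rule body, so FOLLOW(S) = {$}.
Examining every occurrence of B in a rule body:
  S -> x B : B is at the right end -> add FOLLOW(S) = {$}
  S -> y B a : B is followed by terminal 'a' -> add 'a'
  S -> B ; : B is followed by terminal ';' -> add ';'
  S -> z B : B is at the right end -> add FOLLOW(S) = {$} (already in the set)
  B -> x z : B does not occur in the body -> contributes nothing
FOLLOW(B) = {;, a, $}
Count: 3

3


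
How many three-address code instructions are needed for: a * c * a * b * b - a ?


Expression: a * c * a * b * b - a
Generating three-address code (respecting * over +/- precedence):
  Instruction 1: t1 = a * c
  Instruction 2: t2 = t1 * a
  Instruction 3: t3 = t2 * b
  Instruction 4: t4 = t3 * b
  Instruction 5: t5 = t4 - a
Total instructions: 5

5


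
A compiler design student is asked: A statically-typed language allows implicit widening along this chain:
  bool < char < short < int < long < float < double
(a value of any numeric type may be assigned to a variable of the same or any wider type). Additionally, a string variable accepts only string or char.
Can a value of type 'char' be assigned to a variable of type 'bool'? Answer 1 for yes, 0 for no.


Target variable type: bool
Source value type: char
Numeric ranks: char=1, bool=0
Widening allowed iff rank(source) <= rank(target): 1 <= 0? No
Result: 0

0


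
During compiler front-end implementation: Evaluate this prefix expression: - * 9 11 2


Parsing prefix expression: - * 9 11 2
Step 1: Innermost operation '* 9 11'
  9 * 11 = 99
Step 2: Outer operation '- [99] 2'
  99 - 2 = 97

97


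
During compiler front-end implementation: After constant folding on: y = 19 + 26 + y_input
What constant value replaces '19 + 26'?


Identifying constant sub-expression:
  Original: y = 19 + 26 + y_input
  19 and 26 are both compile-time constants
  Evaluating: 19 + 26 = 45
  After folding: y = 45 + y_input

45


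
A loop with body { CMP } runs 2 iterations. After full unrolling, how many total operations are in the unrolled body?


Loop body operations: CMP (1 op per iteration)
Unrolling 2 iterations:
  Iteration 1: CMP (1 ops)
  Iteration 2: CMP (1 ops)
Total: 2 iterations * 1 ops/iter = 2 operations

2


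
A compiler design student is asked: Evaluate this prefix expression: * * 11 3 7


Parsing prefix expression: * * 11 3 7
Step 1: Innermost operation '* 11 3'
  11 * 3 = 33
Step 2: Outer operation '* [33] 7'
  33 * 7 = 231

231


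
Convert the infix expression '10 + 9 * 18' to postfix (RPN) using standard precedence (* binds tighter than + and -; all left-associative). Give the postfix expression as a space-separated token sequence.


Applying the shunting-yard algorithm:
  Operand 10 -> output
  Push '+' onto operator stack -> op-stack: [+]
  Operand 9 -> output
  Push '*' onto operator stack -> op-stack: [+, *]
  Operand 18 -> output
  End of input: pop '*' to output
  End of input: pop '+' to output
Postfix result: 10 9 18 * +

10 9 18 * +


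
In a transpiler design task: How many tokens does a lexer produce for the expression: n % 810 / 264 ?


Scanning 'n % 810 / 264'
Token 1: 'n' -> identifier
Token 2: '%' -> operator
Token 3: '810' -> integer_literal
Token 4: '/' -> operator
Token 5: '264' -> integer_literal
Total tokens: 5

5


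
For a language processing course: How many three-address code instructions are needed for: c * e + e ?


Expression: c * e + e
Generating three-address code (respecting * over +/- precedence):
  Instruction 1: t1 = c * e
  Instruction 2: t2 = t1 + e
Total instructions: 2

2


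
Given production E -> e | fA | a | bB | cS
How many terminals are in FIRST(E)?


Production: E -> e | fA | a | bB | cS
Examining each alternative for leading terminals:
  E -> e : first terminal = 'e'
  E -> fA : first terminal = 'f'
  E -> a : first terminal = 'a'
  E -> bB : first terminal = 'b'
  E -> cS : first terminal = 'c'
FIRST(E) = {a, b, c, e, f}
Count: 5

5


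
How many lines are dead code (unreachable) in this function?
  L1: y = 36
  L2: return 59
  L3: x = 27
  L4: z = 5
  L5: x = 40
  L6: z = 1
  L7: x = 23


Analyzing control flow:
  L1: reachable (before return)
  L2: reachable (return statement)
  L3: DEAD (after return at L2)
  L4: DEAD (after return at L2)
  L5: DEAD (after return at L2)
  L6: DEAD (after return at L2)
  L7: DEAD (after return at L2)
Return at L2, total lines = 7
Dead lines: L3 through L7
Count: 5

5


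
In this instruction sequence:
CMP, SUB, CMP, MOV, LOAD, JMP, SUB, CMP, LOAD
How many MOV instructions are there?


Scanning instruction sequence for MOV:
  Position 1: CMP
  Position 2: SUB
  Position 3: CMP
  Position 4: MOV <- MATCH
  Position 5: LOAD
  Position 6: JMP
  Position 7: SUB
  Position 8: CMP
  Position 9: LOAD
Matches at positions: [4]
Total MOV count: 1

1


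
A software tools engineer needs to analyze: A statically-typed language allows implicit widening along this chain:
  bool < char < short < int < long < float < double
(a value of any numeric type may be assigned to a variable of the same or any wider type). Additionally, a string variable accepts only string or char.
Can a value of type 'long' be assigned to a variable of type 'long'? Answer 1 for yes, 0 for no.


Target variable type: long
Source value type: long
Numeric ranks: long=4, long=4
Widening allowed iff rank(source) <= rank(target): 4 <= 4? Yes
Result: 1

1


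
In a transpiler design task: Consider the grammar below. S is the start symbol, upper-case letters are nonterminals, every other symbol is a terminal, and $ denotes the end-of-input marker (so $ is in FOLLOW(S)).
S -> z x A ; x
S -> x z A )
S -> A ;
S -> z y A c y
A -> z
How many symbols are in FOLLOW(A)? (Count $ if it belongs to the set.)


S is the start symbol and does not occur in any rule body, so FOLLOW(S) = {$}.
Examining every occurrence of A in a rule body:
  S -> z x A ; x : A is followed by terminal ';' -> add ';'
  S -> x z A ) : A is followed by terminal ')' -> add ')'
  S -> A ; : A is followed by terminal ';' -> add ';' (already in the set)
  S -> z y A c y : A is followed by terminal 'c' -> add 'c'
  A -> z : A does not occur in the body -> contributes nothing
FOLLOW(A) = {), ;, c}
Count: 3

3


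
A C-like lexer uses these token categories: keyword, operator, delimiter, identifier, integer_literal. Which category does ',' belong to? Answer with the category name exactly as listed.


Token: ','
Checking categories:
  identifier: no
  integer_literal: no
  operator: no
  keyword: no
  delimiter: YES
Category: delimiter

delimiter


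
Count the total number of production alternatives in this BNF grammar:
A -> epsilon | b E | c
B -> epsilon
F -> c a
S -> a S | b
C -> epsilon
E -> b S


Counting alternatives per rule:
  A: 3 alternative(s)
  B: 1 alternative(s)
  F: 1 alternative(s)
  S: 2 alternative(s)
  C: 1 alternative(s)
  E: 1 alternative(s)
Sum: 3 + 1 + 1 + 2 + 1 + 1 = 9

9


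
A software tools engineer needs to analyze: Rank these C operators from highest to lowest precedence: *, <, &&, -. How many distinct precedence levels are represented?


Looking up precedence for each operator:
  * -> precedence 6
  < -> precedence 4
  && -> precedence 2
  - -> precedence 5
Sorted highest to lowest: *, -, <, &&
Distinct precedence values: [6, 5, 4, 2]
Number of distinct levels: 4

4


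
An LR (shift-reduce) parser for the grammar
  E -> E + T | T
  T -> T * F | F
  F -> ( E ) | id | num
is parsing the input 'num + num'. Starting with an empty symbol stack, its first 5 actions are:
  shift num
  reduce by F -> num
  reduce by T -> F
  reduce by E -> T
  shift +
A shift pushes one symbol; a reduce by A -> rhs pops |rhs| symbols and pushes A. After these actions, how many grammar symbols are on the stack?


Tracking the symbol stack through each action:
  Action 1: shift 'num' : push -> stack = [num] (size 1)
  Action 2: reduce by F -> num : pop 1, push F -> stack = [F] (size 1)
  Action 3: reduce by T -> F : pop 1, push T -> stack = [T] (size 1)
  Action 4: reduce by E -> T : pop 1, push E -> stack = [E] (size 1)
  Action 5: shift '+' : push -> stack = [E, +] (size 2)
Final stack size: 2

2


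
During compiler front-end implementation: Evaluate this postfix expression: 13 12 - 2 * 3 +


Processing tokens left to right:
Push 13, Push 12
Pop 13 and 12, compute 13 - 12 = 1, push 1
Push 2
Pop 1 and 2, compute 1 * 2 = 2, push 2
Push 3
Pop 2 and 3, compute 2 + 3 = 5, push 5
Stack result: 5

5


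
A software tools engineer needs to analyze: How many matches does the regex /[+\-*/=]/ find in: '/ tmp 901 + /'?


Pattern: /[+\-*/=]/ (operators)
Input: '/ tmp 901 + /'
Scanning for matches:
  Match 1: '/'
  Match 2: '+'
  Match 3: '/'
Total matches: 3

3


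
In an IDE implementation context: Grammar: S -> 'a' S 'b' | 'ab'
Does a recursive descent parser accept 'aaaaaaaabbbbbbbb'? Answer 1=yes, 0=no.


Grammar accepts strings of the form a^n b^n (n >= 1)
Word: 'aaaaaaaabbbbbbbb'
Counting: 8 a's and 8 b's
Check: 8 == 8? Yes
Derivation (S -> aSb applied 7 time(s), then S -> ab): S => aSb => aaSbb => aaaSbbb => aaaaSbbbb => aaaaaSbbbbb => aaaaaaSbbbbbb => aaaaaaaSbbbbbbb => aaaaaaaabbbbbbbb
Accepted

1


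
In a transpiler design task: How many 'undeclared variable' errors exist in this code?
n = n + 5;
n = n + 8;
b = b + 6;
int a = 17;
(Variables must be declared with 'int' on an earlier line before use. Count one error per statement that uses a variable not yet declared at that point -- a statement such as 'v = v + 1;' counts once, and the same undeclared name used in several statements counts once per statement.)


Scanning code line by line:
  Line 1: use 'n' -> ERROR (undeclared)
  Line 2: use 'n' -> ERROR (undeclared)
  Line 3: use 'b' -> ERROR (undeclared)
  Line 4: declare 'a' -> declared = ['a']
Total undeclared variable errors: 3

3


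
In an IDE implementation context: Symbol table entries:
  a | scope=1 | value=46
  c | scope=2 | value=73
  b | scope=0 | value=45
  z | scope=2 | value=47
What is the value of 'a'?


Searching symbol table for 'a':
  a | scope=1 | value=46 <- MATCH
  c | scope=2 | value=73
  b | scope=0 | value=45
  z | scope=2 | value=47
Found 'a' at scope 1 with value 46

46


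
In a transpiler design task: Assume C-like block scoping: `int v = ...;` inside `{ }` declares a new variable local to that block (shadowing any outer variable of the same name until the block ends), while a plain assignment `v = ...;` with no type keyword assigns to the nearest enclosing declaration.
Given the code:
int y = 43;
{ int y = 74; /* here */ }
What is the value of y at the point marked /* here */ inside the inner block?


Analyzing scoping rules:
Outer scope: declares y = 43
Inner block: 'int y = 74;' declares a NEW y that shadows the outer one
Inside the block the inner declaration is in scope -> 74
Result: 74

74


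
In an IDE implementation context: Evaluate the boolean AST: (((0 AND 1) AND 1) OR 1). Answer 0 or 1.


Step 1: Evaluate inner node
  0 AND 1 = 0
Step 2: Evaluate next node
  0 AND 1 = 0
Step 3: Evaluate root node
  0 OR 1 = 1

1


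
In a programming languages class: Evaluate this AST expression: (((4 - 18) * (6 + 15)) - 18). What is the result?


Expression: (((4 - 18) * (6 + 15)) - 18)
Evaluating step by step:
  4 - 18 = -14
  6 + 15 = 21
  -14 * 21 = -294
  -294 - 18 = -312
Result: -312

-312


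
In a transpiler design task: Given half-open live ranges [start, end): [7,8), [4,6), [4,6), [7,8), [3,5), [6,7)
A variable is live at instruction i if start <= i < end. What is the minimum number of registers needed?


Live ranges:
  Var0: [7, 8)
  Var1: [4, 6)
  Var2: [4, 6)
  Var3: [7, 8)
  Var4: [3, 5)
  Var5: [6, 7)
Sweep-line events (position, delta, active):
  pos=3 start -> active=1
  pos=4 start -> active=2
  pos=4 start -> active=3
  pos=5 end -> active=2
  pos=6 end -> active=1
  pos=6 end -> active=0
  pos=6 start -> active=1
  pos=7 end -> active=0
  pos=7 start -> active=1
  pos=7 start -> active=2
  pos=8 end -> active=1
  pos=8 end -> active=0
Maximum simultaneous active: 3
Minimum registers needed: 3

3


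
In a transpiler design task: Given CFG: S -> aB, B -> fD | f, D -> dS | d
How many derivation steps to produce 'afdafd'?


Grammar: S -> aB, B -> fD | f, D -> dS | d
Deriving 'afdafd':
Step 1: S -> aB => aB
Step 2: B -> fD => afD
Step 3: D -> dS => afdS
Step 4: S -> aB => afdaB
Step 5: B -> fD => afdafD
Step 6: D -> d => afdafd
Total derivation steps: 6

6


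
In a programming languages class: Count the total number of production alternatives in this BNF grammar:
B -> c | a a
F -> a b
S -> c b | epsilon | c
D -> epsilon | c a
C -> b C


Counting alternatives per rule:
  B: 2 alternative(s)
  F: 1 alternative(s)
  S: 3 alternative(s)
  D: 2 alternative(s)
  C: 1 alternative(s)
Sum: 2 + 1 + 3 + 2 + 1 = 9

9


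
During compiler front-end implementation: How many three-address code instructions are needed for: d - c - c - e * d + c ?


Expression: d - c - c - e * d + c
Generating three-address code (respecting * over +/- precedence):
  Instruction 1: t1 = e * d
  Instruction 2: t2 = d - c
  Instruction 3: t3 = t2 - c
  Instruction 4: t4 = t3 - t1
  Instruction 5: t5 = t4 + c
Total instructions: 5

5


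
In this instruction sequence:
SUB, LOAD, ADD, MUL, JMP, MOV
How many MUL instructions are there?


Scanning instruction sequence for MUL:
  Position 1: SUB
  Position 2: LOAD
  Position 3: ADD
  Position 4: MUL <- MATCH
  Position 5: JMP
  Position 6: MOV
Matches at positions: [4]
Total MUL count: 1

1


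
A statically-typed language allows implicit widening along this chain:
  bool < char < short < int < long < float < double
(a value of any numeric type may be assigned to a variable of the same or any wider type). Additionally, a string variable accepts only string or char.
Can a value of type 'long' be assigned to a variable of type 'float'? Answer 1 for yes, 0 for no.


Target variable type: float
Source value type: long
Numeric ranks: long=4, float=5
Widening allowed iff rank(source) <= rank(target): 4 <= 5? Yes
Result: 1

1


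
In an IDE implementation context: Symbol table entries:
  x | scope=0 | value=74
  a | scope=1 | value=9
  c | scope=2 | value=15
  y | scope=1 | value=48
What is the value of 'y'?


Searching symbol table for 'y':
  x | scope=0 | value=74
  a | scope=1 | value=9
  c | scope=2 | value=15
  y | scope=1 | value=48 <- MATCH
Found 'y' at scope 1 with value 48

48


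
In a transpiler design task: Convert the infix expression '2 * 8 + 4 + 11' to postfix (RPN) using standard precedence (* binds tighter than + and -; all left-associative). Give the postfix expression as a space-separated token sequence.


Applying the shunting-yard algorithm:
  Operand 2 -> output
  Push '*' onto operator stack -> op-stack: [*]
  Operand 8 -> output
  See '+' (prec 1); top '*' (prec 2) >= it -> pop '*' to output
  Push '+' onto operator stack -> op-stack: [+]
  Operand 4 -> output
  See '+' (prec 1); top '+' (prec 1) >= it -> pop '+' to output
  Push '+' onto operator stack -> op-stack: [+]
  Operand 11 -> output
  End of input: pop '+' to output
Postfix result: 2 8 * 4 + 11 +

2 8 * 4 + 11 +


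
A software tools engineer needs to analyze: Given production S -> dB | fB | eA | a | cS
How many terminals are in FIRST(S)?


Production: S -> dB | fB | eA | a | cS
Examining each alternative for leading terminals:
  S -> dB : first terminal = 'd'
  S -> fB : first terminal = 'f'
  S -> eA : first terminal = 'e'
  S -> a : first terminal = 'a'
  S -> cS : first terminal = 'c'
FIRST(S) = {a, c, d, e, f}
Count: 5

5


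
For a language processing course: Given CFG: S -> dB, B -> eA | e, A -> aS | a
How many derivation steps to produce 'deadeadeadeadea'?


Grammar: S -> dB, B -> eA | e, A -> aS | a
Deriving 'deadeadeadeadea':
Step 1: S -> dB => dB
Step 2: B -> eA => deA
Step 3: A -> aS => deaS
Step 4: S -> dB => deadB
Step 5: B -> eA => deadeA
Step 6: A -> aS => deadeaS
Step 7: S -> dB => deadeadB
Step 8: B -> eA => deadeadeA
Step 9: A -> aS => deadeadeaS
Step 10: S -> dB => deadeadeadB
Step 11: B -> eA => deadeadeadeA
Step 12: A -> aS => deadeadeadeaS
Step 13: S -> dB => deadeadeadeadB
Step 14: B -> eA => deadeadeadeadeA
Step 15: A -> a => deadeadeadeadea
Total derivation steps: 15

15


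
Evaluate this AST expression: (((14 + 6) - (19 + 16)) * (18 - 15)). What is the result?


Expression: (((14 + 6) - (19 + 16)) * (18 - 15))
Evaluating step by step:
  14 + 6 = 20
  19 + 16 = 35
  20 - 35 = -15
  18 - 15 = 3
  -15 * 3 = -45
Result: -45

-45


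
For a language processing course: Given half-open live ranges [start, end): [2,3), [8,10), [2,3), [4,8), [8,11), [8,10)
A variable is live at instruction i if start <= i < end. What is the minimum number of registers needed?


Live ranges:
  Var0: [2, 3)
  Var1: [8, 10)
  Var2: [2, 3)
  Var3: [4, 8)
  Var4: [8, 11)
  Var5: [8, 10)
Sweep-line events (position, delta, active):
  pos=2 start -> active=1
  pos=2 start -> active=2
  pos=3 end -> active=1
  pos=3 end -> active=0
  pos=4 start -> active=1
  pos=8 end -> active=0
  pos=8 start -> active=1
  pos=8 start -> active=2
  pos=8 start -> active=3
  pos=10 end -> active=2
  pos=10 end -> active=1
  pos=11 end -> active=0
Maximum simultaneous active: 3
Minimum registers needed: 3

3


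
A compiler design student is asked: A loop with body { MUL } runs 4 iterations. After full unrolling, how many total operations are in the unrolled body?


Loop body operations: MUL (1 op per iteration)
Unrolling 4 iterations:
  Iteration 1: MUL (1 ops)
  Iteration 2: MUL (1 ops)
  Iteration 3: MUL (1 ops)
  Iteration 4: MUL (1 ops)
Total: 4 iterations * 1 ops/iter = 4 operations

4


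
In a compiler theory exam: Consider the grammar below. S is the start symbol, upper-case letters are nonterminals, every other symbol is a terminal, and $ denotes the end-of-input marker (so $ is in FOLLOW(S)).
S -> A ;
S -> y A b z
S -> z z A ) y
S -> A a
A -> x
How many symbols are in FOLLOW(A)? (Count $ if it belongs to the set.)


S is the start symbol and does not occur in any rule body, so FOLLOW(S) = {$}.
Examining every occurrence of A in a rule body:
  S -> A ; : A is followed by terminal ';' -> add ';'
  S -> y A b z : A is followed by terminal 'b' -> add 'b'
  S -> z z A ) y : A is followed by terminal ')' -> add ')'
  S -> A a : A is followed by terminal 'a' -> add 'a'
  A -> x : A does not occur in the body -> contributes nothing
FOLLOW(A) = {), ;, a, b}
Count: 4

4


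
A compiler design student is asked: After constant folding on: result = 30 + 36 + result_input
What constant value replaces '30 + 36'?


Identifying constant sub-expression:
  Original: result = 30 + 36 + result_input
  30 and 36 are both compile-time constants
  Evaluating: 30 + 36 = 66
  After folding: result = 66 + result_input

66


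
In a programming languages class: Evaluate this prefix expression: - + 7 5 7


Parsing prefix expression: - + 7 5 7
Step 1: Innermost operation '+ 7 5'
  7 + 5 = 12
Step 2: Outer operation '- [12] 7'
  12 - 7 = 5

5


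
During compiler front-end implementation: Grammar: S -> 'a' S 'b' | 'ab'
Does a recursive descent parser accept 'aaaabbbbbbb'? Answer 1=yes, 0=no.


Grammar accepts strings of the form a^n b^n (n >= 1)
Word: 'aaaabbbbbbb'
Counting: 4 a's and 7 b's
Check: 4 == 7? No
Mismatch: a-count != b-count
Rejected

0


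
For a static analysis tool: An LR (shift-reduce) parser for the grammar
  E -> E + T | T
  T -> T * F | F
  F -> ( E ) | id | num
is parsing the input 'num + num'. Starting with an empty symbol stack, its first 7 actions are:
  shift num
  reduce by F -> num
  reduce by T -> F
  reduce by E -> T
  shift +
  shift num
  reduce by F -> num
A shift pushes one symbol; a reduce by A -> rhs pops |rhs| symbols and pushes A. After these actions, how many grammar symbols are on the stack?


Tracking the symbol stack through each action:
  Action 1: shift 'num' : push -> stack = [num] (size 1)
  Action 2: reduce by F -> num : pop 1, push F -> stack = [F] (size 1)
  Action 3: reduce by T -> F : pop 1, push T -> stack = [T] (size 1)
  Action 4: reduce by E -> T : pop 1, push E -> stack = [E] (size 1)
  Action 5: shift '+' : push -> stack = [E, +] (size 2)
  Action 6: shift 'num' : push -> stack = [E, +, num] (size 3)
  Action 7: reduce by F -> num : pop 1, push F -> stack = [E, +, F] (size 3)
Final stack size: 3

3


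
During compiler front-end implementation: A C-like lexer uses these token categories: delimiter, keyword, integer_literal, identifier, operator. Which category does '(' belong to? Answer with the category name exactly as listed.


Token: '('
Checking categories:
  identifier: no
  integer_literal: no
  operator: no
  keyword: no
  delimiter: YES
Category: delimiter

delimiter


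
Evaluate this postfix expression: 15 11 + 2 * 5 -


Processing tokens left to right:
Push 15, Push 11
Pop 15 and 11, compute 15 + 11 = 26, push 26
Push 2
Pop 26 and 2, compute 26 * 2 = 52, push 52
Push 5
Pop 52 and 5, compute 52 - 5 = 47, push 47
Stack result: 47

47


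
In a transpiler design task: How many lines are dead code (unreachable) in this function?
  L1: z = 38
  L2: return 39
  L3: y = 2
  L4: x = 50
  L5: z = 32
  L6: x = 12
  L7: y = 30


Analyzing control flow:
  L1: reachable (before return)
  L2: reachable (return statement)
  L3: DEAD (after return at L2)
  L4: DEAD (after return at L2)
  L5: DEAD (after return at L2)
  L6: DEAD (after return at L2)
  L7: DEAD (after return at L2)
Return at L2, total lines = 7
Dead lines: L3 through L7
Count: 5

5


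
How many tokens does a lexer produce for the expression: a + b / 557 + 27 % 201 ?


Scanning 'a + b / 557 + 27 % 201'
Token 1: 'a' -> identifier
Token 2: '+' -> operator
Token 3: 'b' -> identifier
Token 4: '/' -> operator
Token 5: '557' -> integer_literal
Token 6: '+' -> operator
Token 7: '27' -> integer_literal
Token 8: '%' -> operator
Token 9: '201' -> integer_literal
Total tokens: 9

9


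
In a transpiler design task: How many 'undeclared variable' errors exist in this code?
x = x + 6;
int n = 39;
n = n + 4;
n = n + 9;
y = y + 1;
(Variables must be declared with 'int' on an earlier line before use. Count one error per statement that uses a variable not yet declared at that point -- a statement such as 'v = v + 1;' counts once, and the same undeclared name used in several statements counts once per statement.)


Scanning code line by line:
  Line 1: use 'x' -> ERROR (undeclared)
  Line 2: declare 'n' -> declared = ['n']
  Line 3: use 'n' -> OK (declared)
  Line 4: use 'n' -> OK (declared)
  Line 5: use 'y' -> ERROR (undeclared)
Total undeclared variable errors: 2

2


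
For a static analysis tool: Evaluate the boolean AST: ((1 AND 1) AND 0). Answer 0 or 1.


Step 1: Evaluate inner node
  1 AND 1 = 1
Step 2: Evaluate root node
  1 AND 0 = 0

0


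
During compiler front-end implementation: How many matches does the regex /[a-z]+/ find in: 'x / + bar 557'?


Pattern: /[a-z]+/ (identifiers)
Input: 'x / + bar 557'
Scanning for matches:
  Match 1: 'x'
  Match 2: 'bar'
Total matches: 2

2


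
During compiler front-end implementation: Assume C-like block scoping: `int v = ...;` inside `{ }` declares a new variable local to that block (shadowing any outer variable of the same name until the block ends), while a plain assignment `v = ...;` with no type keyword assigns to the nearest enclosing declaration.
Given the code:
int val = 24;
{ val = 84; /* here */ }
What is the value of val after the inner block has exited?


Analyzing scoping rules:
Outer scope: declares val = 24
Inner block: 'val = 84;' has no type keyword, so it is an assignment to the outer val (no shadowing)
The assignment changed the outer variable itself, so the new value persists after the block -> 84
Result: 84

84


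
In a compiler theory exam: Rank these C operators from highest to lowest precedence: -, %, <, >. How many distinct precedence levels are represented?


Looking up precedence for each operator:
  - -> precedence 5
  % -> precedence 6
  < -> precedence 4
  > -> precedence 4
Sorted highest to lowest: %, -, <, >
Distinct precedence values: [6, 5, 4]
Number of distinct levels: 3

3


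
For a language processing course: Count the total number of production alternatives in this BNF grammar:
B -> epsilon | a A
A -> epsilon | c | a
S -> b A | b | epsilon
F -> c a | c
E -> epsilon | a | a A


Counting alternatives per rule:
  B: 2 alternative(s)
  A: 3 alternative(s)
  S: 3 alternative(s)
  F: 2 alternative(s)
  E: 3 alternative(s)
Sum: 2 + 3 + 3 + 2 + 3 = 13

13
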